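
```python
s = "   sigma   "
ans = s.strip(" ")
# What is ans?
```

Answer: 'sigma'

Derivation:
Trace (tracking ans):
s = '   sigma   '  # -> s = '   sigma   '
ans = s.strip(' ')  # -> ans = 'sigma'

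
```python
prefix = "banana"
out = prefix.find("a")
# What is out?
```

Trace (tracking out):
prefix = 'banana'  # -> prefix = 'banana'
out = prefix.find('a')  # -> out = 1

Answer: 1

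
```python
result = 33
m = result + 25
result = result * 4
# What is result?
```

Answer: 132

Derivation:
Trace (tracking result):
result = 33  # -> result = 33
m = result + 25  # -> m = 58
result = result * 4  # -> result = 132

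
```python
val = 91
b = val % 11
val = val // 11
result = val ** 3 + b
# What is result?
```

Answer: 515

Derivation:
Trace (tracking result):
val = 91  # -> val = 91
b = val % 11  # -> b = 3
val = val // 11  # -> val = 8
result = val ** 3 + b  # -> result = 515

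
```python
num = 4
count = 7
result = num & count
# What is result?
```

Trace (tracking result):
num = 4  # -> num = 4
count = 7  # -> count = 7
result = num & count  # -> result = 4

Answer: 4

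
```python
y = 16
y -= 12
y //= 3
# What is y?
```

Trace (tracking y):
y = 16  # -> y = 16
y -= 12  # -> y = 4
y //= 3  # -> y = 1

Answer: 1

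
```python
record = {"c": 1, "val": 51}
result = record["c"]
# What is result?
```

Answer: 1

Derivation:
Trace (tracking result):
record = {'c': 1, 'val': 51}  # -> record = {'c': 1, 'val': 51}
result = record['c']  # -> result = 1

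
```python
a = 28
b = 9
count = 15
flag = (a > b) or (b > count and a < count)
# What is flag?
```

Answer: True

Derivation:
Trace (tracking flag):
a = 28  # -> a = 28
b = 9  # -> b = 9
count = 15  # -> count = 15
flag = a > b or (b > count and a < count)  # -> flag = True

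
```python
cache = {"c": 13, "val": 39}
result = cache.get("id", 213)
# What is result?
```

Trace (tracking result):
cache = {'c': 13, 'val': 39}  # -> cache = {'c': 13, 'val': 39}
result = cache.get('id', 213)  # -> result = 213

Answer: 213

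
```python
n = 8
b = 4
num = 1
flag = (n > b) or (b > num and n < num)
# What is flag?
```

Answer: True

Derivation:
Trace (tracking flag):
n = 8  # -> n = 8
b = 4  # -> b = 4
num = 1  # -> num = 1
flag = n > b or (b > num and n < num)  # -> flag = True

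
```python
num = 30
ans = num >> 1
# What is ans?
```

Trace (tracking ans):
num = 30  # -> num = 30
ans = num >> 1  # -> ans = 15

Answer: 15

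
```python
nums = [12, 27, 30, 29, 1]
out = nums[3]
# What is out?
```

Trace (tracking out):
nums = [12, 27, 30, 29, 1]  # -> nums = [12, 27, 30, 29, 1]
out = nums[3]  # -> out = 29

Answer: 29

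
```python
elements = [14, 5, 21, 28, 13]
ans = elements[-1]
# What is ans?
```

Answer: 13

Derivation:
Trace (tracking ans):
elements = [14, 5, 21, 28, 13]  # -> elements = [14, 5, 21, 28, 13]
ans = elements[-1]  # -> ans = 13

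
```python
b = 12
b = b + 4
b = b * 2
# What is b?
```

Answer: 32

Derivation:
Trace (tracking b):
b = 12  # -> b = 12
b = b + 4  # -> b = 16
b = b * 2  # -> b = 32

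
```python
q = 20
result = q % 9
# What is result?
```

Trace (tracking result):
q = 20  # -> q = 20
result = q % 9  # -> result = 2

Answer: 2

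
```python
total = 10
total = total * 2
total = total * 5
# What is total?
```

Trace (tracking total):
total = 10  # -> total = 10
total = total * 2  # -> total = 20
total = total * 5  # -> total = 100

Answer: 100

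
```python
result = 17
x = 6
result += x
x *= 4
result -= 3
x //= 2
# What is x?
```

Answer: 12

Derivation:
Trace (tracking x):
result = 17  # -> result = 17
x = 6  # -> x = 6
result += x  # -> result = 23
x *= 4  # -> x = 24
result -= 3  # -> result = 20
x //= 2  # -> x = 12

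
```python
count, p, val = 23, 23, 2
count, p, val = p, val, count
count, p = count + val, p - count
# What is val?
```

Trace (tracking val):
count, p, val = (23, 23, 2)  # -> count = 23, p = 23, val = 2
count, p, val = (p, val, count)  # -> count = 23, p = 2, val = 23
count, p = (count + val, p - count)  # -> count = 46, p = -21

Answer: 23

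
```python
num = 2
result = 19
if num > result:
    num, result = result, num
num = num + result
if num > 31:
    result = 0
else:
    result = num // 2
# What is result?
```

Answer: 10

Derivation:
Trace (tracking result):
num = 2  # -> num = 2
result = 19  # -> result = 19
if num > result:  # condition is False
num = num + result  # -> num = 21
if num > 31:  # condition is False
else:
    result = num // 2  # -> result = 10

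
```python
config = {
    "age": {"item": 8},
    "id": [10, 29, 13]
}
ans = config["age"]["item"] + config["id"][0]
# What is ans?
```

Answer: 18

Derivation:
Trace (tracking ans):
config = {'age': {'item': 8}, 'id': [10, 29, 13]}  # -> config = {'age': {'item': 8}, 'id': [10, 29, 13]}
ans = config['age']['item'] + config['id'][0]  # -> ans = 18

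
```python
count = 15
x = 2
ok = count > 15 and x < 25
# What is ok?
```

Answer: False

Derivation:
Trace (tracking ok):
count = 15  # -> count = 15
x = 2  # -> x = 2
ok = count > 15 and x < 25  # -> ok = False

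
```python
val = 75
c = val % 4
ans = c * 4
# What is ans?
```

Trace (tracking ans):
val = 75  # -> val = 75
c = val % 4  # -> c = 3
ans = c * 4  # -> ans = 12

Answer: 12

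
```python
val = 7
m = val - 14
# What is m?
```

Answer: -7

Derivation:
Trace (tracking m):
val = 7  # -> val = 7
m = val - 14  # -> m = -7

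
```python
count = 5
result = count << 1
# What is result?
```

Answer: 10

Derivation:
Trace (tracking result):
count = 5  # -> count = 5
result = count << 1  # -> result = 10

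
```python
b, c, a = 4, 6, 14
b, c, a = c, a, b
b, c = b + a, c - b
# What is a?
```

Trace (tracking a):
b, c, a = (4, 6, 14)  # -> b = 4, c = 6, a = 14
b, c, a = (c, a, b)  # -> b = 6, c = 14, a = 4
b, c = (b + a, c - b)  # -> b = 10, c = 8

Answer: 4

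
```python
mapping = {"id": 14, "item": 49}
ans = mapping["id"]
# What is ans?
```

Trace (tracking ans):
mapping = {'id': 14, 'item': 49}  # -> mapping = {'id': 14, 'item': 49}
ans = mapping['id']  # -> ans = 14

Answer: 14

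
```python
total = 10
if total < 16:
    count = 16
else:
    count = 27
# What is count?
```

Trace (tracking count):
total = 10  # -> total = 10
if total < 16:  # condition is True
    count = 16  # -> count = 16

Answer: 16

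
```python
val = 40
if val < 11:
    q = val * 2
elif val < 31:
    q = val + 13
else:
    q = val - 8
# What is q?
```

Trace (tracking q):
val = 40  # -> val = 40
if val < 11:  # condition is False
elif val < 31:  # condition is False
else:
    q = val - 8  # -> q = 32

Answer: 32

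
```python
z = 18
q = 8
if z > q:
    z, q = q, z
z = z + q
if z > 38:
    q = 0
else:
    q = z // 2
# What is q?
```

Trace (tracking q):
z = 18  # -> z = 18
q = 8  # -> q = 8
if z > q:  # condition is True
    z, q = (q, z)  # -> z = 8, q = 18
z = z + q  # -> z = 26
if z > 38:  # condition is False
else:
    q = z // 2  # -> q = 13

Answer: 13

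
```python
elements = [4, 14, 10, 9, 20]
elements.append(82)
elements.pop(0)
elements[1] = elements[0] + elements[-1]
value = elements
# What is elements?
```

Answer: [14, 96, 9, 20, 82]

Derivation:
Trace (tracking elements):
elements = [4, 14, 10, 9, 20]  # -> elements = [4, 14, 10, 9, 20]
elements.append(82)  # -> elements = [4, 14, 10, 9, 20, 82]
elements.pop(0)  # -> elements = [14, 10, 9, 20, 82]
elements[1] = elements[0] + elements[-1]  # -> elements = [14, 96, 9, 20, 82]
value = elements  # -> value = [14, 96, 9, 20, 82]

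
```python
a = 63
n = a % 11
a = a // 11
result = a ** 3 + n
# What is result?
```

Trace (tracking result):
a = 63  # -> a = 63
n = a % 11  # -> n = 8
a = a // 11  # -> a = 5
result = a ** 3 + n  # -> result = 133

Answer: 133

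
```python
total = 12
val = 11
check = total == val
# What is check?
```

Answer: False

Derivation:
Trace (tracking check):
total = 12  # -> total = 12
val = 11  # -> val = 11
check = total == val  # -> check = False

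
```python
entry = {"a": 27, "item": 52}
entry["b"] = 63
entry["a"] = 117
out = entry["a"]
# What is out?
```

Trace (tracking out):
entry = {'a': 27, 'item': 52}  # -> entry = {'a': 27, 'item': 52}
entry['b'] = 63  # -> entry = {'a': 27, 'item': 52, 'b': 63}
entry['a'] = 117  # -> entry = {'a': 117, 'item': 52, 'b': 63}
out = entry['a']  # -> out = 117

Answer: 117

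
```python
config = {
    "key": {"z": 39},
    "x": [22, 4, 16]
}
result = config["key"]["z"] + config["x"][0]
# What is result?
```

Answer: 61

Derivation:
Trace (tracking result):
config = {'key': {'z': 39}, 'x': [22, 4, 16]}  # -> config = {'key': {'z': 39}, 'x': [22, 4, 16]}
result = config['key']['z'] + config['x'][0]  # -> result = 61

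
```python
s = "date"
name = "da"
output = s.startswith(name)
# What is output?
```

Answer: True

Derivation:
Trace (tracking output):
s = 'date'  # -> s = 'date'
name = 'da'  # -> name = 'da'
output = s.startswith(name)  # -> output = True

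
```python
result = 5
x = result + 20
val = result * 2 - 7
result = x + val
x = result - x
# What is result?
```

Trace (tracking result):
result = 5  # -> result = 5
x = result + 20  # -> x = 25
val = result * 2 - 7  # -> val = 3
result = x + val  # -> result = 28
x = result - x  # -> x = 3

Answer: 28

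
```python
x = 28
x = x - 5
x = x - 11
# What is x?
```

Answer: 12

Derivation:
Trace (tracking x):
x = 28  # -> x = 28
x = x - 5  # -> x = 23
x = x - 11  # -> x = 12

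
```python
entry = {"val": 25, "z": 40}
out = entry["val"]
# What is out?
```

Answer: 25

Derivation:
Trace (tracking out):
entry = {'val': 25, 'z': 40}  # -> entry = {'val': 25, 'z': 40}
out = entry['val']  # -> out = 25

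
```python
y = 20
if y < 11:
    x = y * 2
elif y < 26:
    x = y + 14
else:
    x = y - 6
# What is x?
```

Answer: 34

Derivation:
Trace (tracking x):
y = 20  # -> y = 20
if y < 11:  # condition is False
elif y < 26:  # condition is True
    x = y + 14  # -> x = 34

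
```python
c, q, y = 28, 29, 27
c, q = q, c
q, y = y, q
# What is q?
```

Answer: 27

Derivation:
Trace (tracking q):
c, q, y = (28, 29, 27)  # -> c = 28, q = 29, y = 27
c, q = (q, c)  # -> c = 29, q = 28
q, y = (y, q)  # -> q = 27, y = 28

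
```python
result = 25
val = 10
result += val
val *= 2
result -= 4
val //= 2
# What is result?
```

Trace (tracking result):
result = 25  # -> result = 25
val = 10  # -> val = 10
result += val  # -> result = 35
val *= 2  # -> val = 20
result -= 4  # -> result = 31
val //= 2  # -> val = 10

Answer: 31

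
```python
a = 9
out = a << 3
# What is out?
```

Trace (tracking out):
a = 9  # -> a = 9
out = a << 3  # -> out = 72

Answer: 72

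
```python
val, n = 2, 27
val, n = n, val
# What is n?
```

Trace (tracking n):
val, n = (2, 27)  # -> val = 2, n = 27
val, n = (n, val)  # -> val = 27, n = 2

Answer: 2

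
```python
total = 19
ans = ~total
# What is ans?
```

Answer: -20

Derivation:
Trace (tracking ans):
total = 19  # -> total = 19
ans = ~total  # -> ans = -20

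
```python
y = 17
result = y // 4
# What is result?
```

Trace (tracking result):
y = 17  # -> y = 17
result = y // 4  # -> result = 4

Answer: 4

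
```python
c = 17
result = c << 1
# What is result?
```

Answer: 34

Derivation:
Trace (tracking result):
c = 17  # -> c = 17
result = c << 1  # -> result = 34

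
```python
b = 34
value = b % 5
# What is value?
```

Answer: 4

Derivation:
Trace (tracking value):
b = 34  # -> b = 34
value = b % 5  # -> value = 4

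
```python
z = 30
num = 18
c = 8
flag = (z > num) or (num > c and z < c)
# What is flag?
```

Trace (tracking flag):
z = 30  # -> z = 30
num = 18  # -> num = 18
c = 8  # -> c = 8
flag = z > num or (num > c and z < c)  # -> flag = True

Answer: True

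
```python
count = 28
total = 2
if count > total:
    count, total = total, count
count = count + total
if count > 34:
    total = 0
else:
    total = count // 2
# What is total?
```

Answer: 15

Derivation:
Trace (tracking total):
count = 28  # -> count = 28
total = 2  # -> total = 2
if count > total:  # condition is True
    count, total = (total, count)  # -> count = 2, total = 28
count = count + total  # -> count = 30
if count > 34:  # condition is False
else:
    total = count // 2  # -> total = 15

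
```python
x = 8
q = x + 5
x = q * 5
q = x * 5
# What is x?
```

Trace (tracking x):
x = 8  # -> x = 8
q = x + 5  # -> q = 13
x = q * 5  # -> x = 65
q = x * 5  # -> q = 325

Answer: 65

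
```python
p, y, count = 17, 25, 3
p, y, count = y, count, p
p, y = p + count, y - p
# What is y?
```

Trace (tracking y):
p, y, count = (17, 25, 3)  # -> p = 17, y = 25, count = 3
p, y, count = (y, count, p)  # -> p = 25, y = 3, count = 17
p, y = (p + count, y - p)  # -> p = 42, y = -22

Answer: -22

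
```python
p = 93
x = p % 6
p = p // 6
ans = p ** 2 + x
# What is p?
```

Answer: 15

Derivation:
Trace (tracking p):
p = 93  # -> p = 93
x = p % 6  # -> x = 3
p = p // 6  # -> p = 15
ans = p ** 2 + x  # -> ans = 228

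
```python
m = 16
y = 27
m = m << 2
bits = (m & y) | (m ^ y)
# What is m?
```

Answer: 64

Derivation:
Trace (tracking m):
m = 16  # -> m = 16
y = 27  # -> y = 27
m = m << 2  # -> m = 64
bits = m & y | m ^ y  # -> bits = 91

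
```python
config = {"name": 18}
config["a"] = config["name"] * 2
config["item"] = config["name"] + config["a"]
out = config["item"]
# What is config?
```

Answer: {'name': 18, 'a': 36, 'item': 54}

Derivation:
Trace (tracking config):
config = {'name': 18}  # -> config = {'name': 18}
config['a'] = config['name'] * 2  # -> config = {'name': 18, 'a': 36}
config['item'] = config['name'] + config['a']  # -> config = {'name': 18, 'a': 36, 'item': 54}
out = config['item']  # -> out = 54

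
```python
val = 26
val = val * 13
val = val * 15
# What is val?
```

Trace (tracking val):
val = 26  # -> val = 26
val = val * 13  # -> val = 338
val = val * 15  # -> val = 5070

Answer: 5070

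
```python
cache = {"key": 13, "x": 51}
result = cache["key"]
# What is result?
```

Trace (tracking result):
cache = {'key': 13, 'x': 51}  # -> cache = {'key': 13, 'x': 51}
result = cache['key']  # -> result = 13

Answer: 13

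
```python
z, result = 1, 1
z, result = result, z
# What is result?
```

Trace (tracking result):
z, result = (1, 1)  # -> z = 1, result = 1
z, result = (result, z)  # -> z = 1, result = 1

Answer: 1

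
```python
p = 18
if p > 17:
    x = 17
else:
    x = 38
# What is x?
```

Trace (tracking x):
p = 18  # -> p = 18
if p > 17:  # condition is True
    x = 17  # -> x = 17

Answer: 17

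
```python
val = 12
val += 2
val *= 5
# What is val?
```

Trace (tracking val):
val = 12  # -> val = 12
val += 2  # -> val = 14
val *= 5  # -> val = 70

Answer: 70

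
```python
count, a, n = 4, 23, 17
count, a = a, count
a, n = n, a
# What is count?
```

Answer: 23

Derivation:
Trace (tracking count):
count, a, n = (4, 23, 17)  # -> count = 4, a = 23, n = 17
count, a = (a, count)  # -> count = 23, a = 4
a, n = (n, a)  # -> a = 17, n = 4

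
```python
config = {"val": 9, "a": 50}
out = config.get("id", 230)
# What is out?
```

Trace (tracking out):
config = {'val': 9, 'a': 50}  # -> config = {'val': 9, 'a': 50}
out = config.get('id', 230)  # -> out = 230

Answer: 230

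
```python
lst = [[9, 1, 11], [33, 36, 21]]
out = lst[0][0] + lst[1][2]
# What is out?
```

Trace (tracking out):
lst = [[9, 1, 11], [33, 36, 21]]  # -> lst = [[9, 1, 11], [33, 36, 21]]
out = lst[0][0] + lst[1][2]  # -> out = 30

Answer: 30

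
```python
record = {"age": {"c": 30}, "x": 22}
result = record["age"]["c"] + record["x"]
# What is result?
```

Trace (tracking result):
record = {'age': {'c': 30}, 'x': 22}  # -> record = {'age': {'c': 30}, 'x': 22}
result = record['age']['c'] + record['x']  # -> result = 52

Answer: 52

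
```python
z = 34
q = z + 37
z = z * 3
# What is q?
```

Trace (tracking q):
z = 34  # -> z = 34
q = z + 37  # -> q = 71
z = z * 3  # -> z = 102

Answer: 71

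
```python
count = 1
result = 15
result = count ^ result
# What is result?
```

Trace (tracking result):
count = 1  # -> count = 1
result = 15  # -> result = 15
result = count ^ result  # -> result = 14

Answer: 14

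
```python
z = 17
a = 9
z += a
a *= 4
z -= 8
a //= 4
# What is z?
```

Answer: 18

Derivation:
Trace (tracking z):
z = 17  # -> z = 17
a = 9  # -> a = 9
z += a  # -> z = 26
a *= 4  # -> a = 36
z -= 8  # -> z = 18
a //= 4  # -> a = 9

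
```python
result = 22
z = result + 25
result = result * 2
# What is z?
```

Answer: 47

Derivation:
Trace (tracking z):
result = 22  # -> result = 22
z = result + 25  # -> z = 47
result = result * 2  # -> result = 44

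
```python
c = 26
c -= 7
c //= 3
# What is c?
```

Trace (tracking c):
c = 26  # -> c = 26
c -= 7  # -> c = 19
c //= 3  # -> c = 6

Answer: 6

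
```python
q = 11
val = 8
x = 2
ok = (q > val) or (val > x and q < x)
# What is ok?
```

Trace (tracking ok):
q = 11  # -> q = 11
val = 8  # -> val = 8
x = 2  # -> x = 2
ok = q > val or (val > x and q < x)  # -> ok = True

Answer: True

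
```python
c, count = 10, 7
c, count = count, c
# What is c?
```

Trace (tracking c):
c, count = (10, 7)  # -> c = 10, count = 7
c, count = (count, c)  # -> c = 7, count = 10

Answer: 7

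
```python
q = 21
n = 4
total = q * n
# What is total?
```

Trace (tracking total):
q = 21  # -> q = 21
n = 4  # -> n = 4
total = q * n  # -> total = 84

Answer: 84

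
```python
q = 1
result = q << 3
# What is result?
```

Answer: 8

Derivation:
Trace (tracking result):
q = 1  # -> q = 1
result = q << 3  # -> result = 8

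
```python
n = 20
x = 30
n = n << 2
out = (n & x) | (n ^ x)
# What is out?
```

Trace (tracking out):
n = 20  # -> n = 20
x = 30  # -> x = 30
n = n << 2  # -> n = 80
out = n & x | n ^ x  # -> out = 94

Answer: 94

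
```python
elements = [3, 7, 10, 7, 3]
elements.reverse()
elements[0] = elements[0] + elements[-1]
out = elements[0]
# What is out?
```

Trace (tracking out):
elements = [3, 7, 10, 7, 3]  # -> elements = [3, 7, 10, 7, 3]
elements.reverse()  # -> elements = [3, 7, 10, 7, 3]
elements[0] = elements[0] + elements[-1]  # -> elements = [6, 7, 10, 7, 3]
out = elements[0]  # -> out = 6

Answer: 6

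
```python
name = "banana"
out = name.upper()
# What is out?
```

Answer: 'BANANA'

Derivation:
Trace (tracking out):
name = 'banana'  # -> name = 'banana'
out = name.upper()  # -> out = 'BANANA'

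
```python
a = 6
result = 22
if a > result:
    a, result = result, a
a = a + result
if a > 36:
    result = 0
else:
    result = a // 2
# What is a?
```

Answer: 28

Derivation:
Trace (tracking a):
a = 6  # -> a = 6
result = 22  # -> result = 22
if a > result:  # condition is False
a = a + result  # -> a = 28
if a > 36:  # condition is False
else:
    result = a // 2  # -> result = 14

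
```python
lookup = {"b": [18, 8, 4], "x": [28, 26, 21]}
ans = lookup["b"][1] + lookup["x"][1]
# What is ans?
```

Trace (tracking ans):
lookup = {'b': [18, 8, 4], 'x': [28, 26, 21]}  # -> lookup = {'b': [18, 8, 4], 'x': [28, 26, 21]}
ans = lookup['b'][1] + lookup['x'][1]  # -> ans = 34

Answer: 34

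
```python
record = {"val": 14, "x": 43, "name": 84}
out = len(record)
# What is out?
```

Trace (tracking out):
record = {'val': 14, 'x': 43, 'name': 84}  # -> record = {'val': 14, 'x': 43, 'name': 84}
out = len(record)  # -> out = 3

Answer: 3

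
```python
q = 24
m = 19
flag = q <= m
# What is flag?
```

Answer: False

Derivation:
Trace (tracking flag):
q = 24  # -> q = 24
m = 19  # -> m = 19
flag = q <= m  # -> flag = False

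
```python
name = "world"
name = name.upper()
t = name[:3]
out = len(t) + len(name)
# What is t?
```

Answer: 'WOR'

Derivation:
Trace (tracking t):
name = 'world'  # -> name = 'world'
name = name.upper()  # -> name = 'WORLD'
t = name[:3]  # -> t = 'WOR'
out = len(t) + len(name)  # -> out = 8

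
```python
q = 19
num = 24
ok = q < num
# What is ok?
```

Trace (tracking ok):
q = 19  # -> q = 19
num = 24  # -> num = 24
ok = q < num  # -> ok = True

Answer: True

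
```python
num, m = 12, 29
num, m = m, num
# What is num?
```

Answer: 29

Derivation:
Trace (tracking num):
num, m = (12, 29)  # -> num = 12, m = 29
num, m = (m, num)  # -> num = 29, m = 12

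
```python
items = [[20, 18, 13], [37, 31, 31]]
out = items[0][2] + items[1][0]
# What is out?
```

Answer: 50

Derivation:
Trace (tracking out):
items = [[20, 18, 13], [37, 31, 31]]  # -> items = [[20, 18, 13], [37, 31, 31]]
out = items[0][2] + items[1][0]  # -> out = 50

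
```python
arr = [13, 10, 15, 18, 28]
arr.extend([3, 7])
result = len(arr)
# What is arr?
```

Answer: [13, 10, 15, 18, 28, 3, 7]

Derivation:
Trace (tracking arr):
arr = [13, 10, 15, 18, 28]  # -> arr = [13, 10, 15, 18, 28]
arr.extend([3, 7])  # -> arr = [13, 10, 15, 18, 28, 3, 7]
result = len(arr)  # -> result = 7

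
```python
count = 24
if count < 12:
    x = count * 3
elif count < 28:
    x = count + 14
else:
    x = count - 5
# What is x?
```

Trace (tracking x):
count = 24  # -> count = 24
if count < 12:  # condition is False
elif count < 28:  # condition is True
    x = count + 14  # -> x = 38

Answer: 38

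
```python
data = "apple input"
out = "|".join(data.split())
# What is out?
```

Answer: 'apple|input'

Derivation:
Trace (tracking out):
data = 'apple input'  # -> data = 'apple input'
out = '|'.join(data.split())  # -> out = 'apple|input'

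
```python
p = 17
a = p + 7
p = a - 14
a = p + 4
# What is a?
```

Trace (tracking a):
p = 17  # -> p = 17
a = p + 7  # -> a = 24
p = a - 14  # -> p = 10
a = p + 4  # -> a = 14

Answer: 14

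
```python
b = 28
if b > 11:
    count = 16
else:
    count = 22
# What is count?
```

Trace (tracking count):
b = 28  # -> b = 28
if b > 11:  # condition is True
    count = 16  # -> count = 16

Answer: 16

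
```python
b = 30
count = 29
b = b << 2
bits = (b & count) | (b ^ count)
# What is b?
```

Answer: 120

Derivation:
Trace (tracking b):
b = 30  # -> b = 30
count = 29  # -> count = 29
b = b << 2  # -> b = 120
bits = b & count | b ^ count  # -> bits = 125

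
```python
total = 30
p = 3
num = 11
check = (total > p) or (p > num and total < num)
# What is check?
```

Answer: True

Derivation:
Trace (tracking check):
total = 30  # -> total = 30
p = 3  # -> p = 3
num = 11  # -> num = 11
check = total > p or (p > num and total < num)  # -> check = True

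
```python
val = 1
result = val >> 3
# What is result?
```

Trace (tracking result):
val = 1  # -> val = 1
result = val >> 3  # -> result = 0

Answer: 0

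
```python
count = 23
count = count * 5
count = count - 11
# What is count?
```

Trace (tracking count):
count = 23  # -> count = 23
count = count * 5  # -> count = 115
count = count - 11  # -> count = 104

Answer: 104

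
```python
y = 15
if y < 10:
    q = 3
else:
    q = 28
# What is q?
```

Answer: 28

Derivation:
Trace (tracking q):
y = 15  # -> y = 15
if y < 10:  # condition is False
else:
    q = 28  # -> q = 28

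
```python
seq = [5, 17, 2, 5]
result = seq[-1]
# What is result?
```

Trace (tracking result):
seq = [5, 17, 2, 5]  # -> seq = [5, 17, 2, 5]
result = seq[-1]  # -> result = 5

Answer: 5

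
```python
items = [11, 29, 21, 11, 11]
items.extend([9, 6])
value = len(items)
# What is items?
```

Trace (tracking items):
items = [11, 29, 21, 11, 11]  # -> items = [11, 29, 21, 11, 11]
items.extend([9, 6])  # -> items = [11, 29, 21, 11, 11, 9, 6]
value = len(items)  # -> value = 7

Answer: [11, 29, 21, 11, 11, 9, 6]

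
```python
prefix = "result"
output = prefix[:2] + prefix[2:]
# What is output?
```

Trace (tracking output):
prefix = 'result'  # -> prefix = 'result'
output = prefix[:2] + prefix[2:]  # -> output = 'result'

Answer: 'result'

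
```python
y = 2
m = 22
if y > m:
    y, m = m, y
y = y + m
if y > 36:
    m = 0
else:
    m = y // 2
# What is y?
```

Answer: 24

Derivation:
Trace (tracking y):
y = 2  # -> y = 2
m = 22  # -> m = 22
if y > m:  # condition is False
y = y + m  # -> y = 24
if y > 36:  # condition is False
else:
    m = y // 2  # -> m = 12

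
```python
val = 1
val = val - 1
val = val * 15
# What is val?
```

Trace (tracking val):
val = 1  # -> val = 1
val = val - 1  # -> val = 0
val = val * 15  # -> val = 0

Answer: 0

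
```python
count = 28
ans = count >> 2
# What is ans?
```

Answer: 7

Derivation:
Trace (tracking ans):
count = 28  # -> count = 28
ans = count >> 2  # -> ans = 7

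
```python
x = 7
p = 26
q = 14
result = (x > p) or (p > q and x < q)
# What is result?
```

Answer: True

Derivation:
Trace (tracking result):
x = 7  # -> x = 7
p = 26  # -> p = 26
q = 14  # -> q = 14
result = x > p or (p > q and x < q)  # -> result = True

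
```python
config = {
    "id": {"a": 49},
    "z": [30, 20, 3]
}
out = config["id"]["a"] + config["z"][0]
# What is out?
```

Answer: 79

Derivation:
Trace (tracking out):
config = {'id': {'a': 49}, 'z': [30, 20, 3]}  # -> config = {'id': {'a': 49}, 'z': [30, 20, 3]}
out = config['id']['a'] + config['z'][0]  # -> out = 79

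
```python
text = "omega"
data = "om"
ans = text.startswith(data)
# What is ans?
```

Answer: True

Derivation:
Trace (tracking ans):
text = 'omega'  # -> text = 'omega'
data = 'om'  # -> data = 'om'
ans = text.startswith(data)  # -> ans = True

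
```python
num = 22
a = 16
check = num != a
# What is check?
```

Answer: True

Derivation:
Trace (tracking check):
num = 22  # -> num = 22
a = 16  # -> a = 16
check = num != a  # -> check = True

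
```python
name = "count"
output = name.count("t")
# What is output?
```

Trace (tracking output):
name = 'count'  # -> name = 'count'
output = name.count('t')  # -> output = 1

Answer: 1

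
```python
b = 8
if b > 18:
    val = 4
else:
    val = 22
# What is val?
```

Trace (tracking val):
b = 8  # -> b = 8
if b > 18:  # condition is False
else:
    val = 22  # -> val = 22

Answer: 22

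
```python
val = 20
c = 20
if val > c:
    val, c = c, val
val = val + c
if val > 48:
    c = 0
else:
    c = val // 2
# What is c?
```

Answer: 20

Derivation:
Trace (tracking c):
val = 20  # -> val = 20
c = 20  # -> c = 20
if val > c:  # condition is False
val = val + c  # -> val = 40
if val > 48:  # condition is False
else:
    c = val // 2  # -> c = 20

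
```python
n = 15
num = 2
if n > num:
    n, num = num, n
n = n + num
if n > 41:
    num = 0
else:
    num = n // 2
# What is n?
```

Answer: 17

Derivation:
Trace (tracking n):
n = 15  # -> n = 15
num = 2  # -> num = 2
if n > num:  # condition is True
    n, num = (num, n)  # -> n = 2, num = 15
n = n + num  # -> n = 17
if n > 41:  # condition is False
else:
    num = n // 2  # -> num = 8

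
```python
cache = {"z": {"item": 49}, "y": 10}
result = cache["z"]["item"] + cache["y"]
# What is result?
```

Trace (tracking result):
cache = {'z': {'item': 49}, 'y': 10}  # -> cache = {'z': {'item': 49}, 'y': 10}
result = cache['z']['item'] + cache['y']  # -> result = 59

Answer: 59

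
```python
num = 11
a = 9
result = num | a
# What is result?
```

Trace (tracking result):
num = 11  # -> num = 11
a = 9  # -> a = 9
result = num | a  # -> result = 11

Answer: 11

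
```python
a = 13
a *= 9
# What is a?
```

Trace (tracking a):
a = 13  # -> a = 13
a *= 9  # -> a = 117

Answer: 117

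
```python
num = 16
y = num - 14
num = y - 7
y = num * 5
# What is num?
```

Trace (tracking num):
num = 16  # -> num = 16
y = num - 14  # -> y = 2
num = y - 7  # -> num = -5
y = num * 5  # -> y = -25

Answer: -5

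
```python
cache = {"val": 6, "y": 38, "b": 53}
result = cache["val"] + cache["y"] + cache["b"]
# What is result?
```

Answer: 97

Derivation:
Trace (tracking result):
cache = {'val': 6, 'y': 38, 'b': 53}  # -> cache = {'val': 6, 'y': 38, 'b': 53}
result = cache['val'] + cache['y'] + cache['b']  # -> result = 97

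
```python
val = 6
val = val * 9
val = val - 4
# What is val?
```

Answer: 50

Derivation:
Trace (tracking val):
val = 6  # -> val = 6
val = val * 9  # -> val = 54
val = val - 4  # -> val = 50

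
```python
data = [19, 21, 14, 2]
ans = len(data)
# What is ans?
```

Trace (tracking ans):
data = [19, 21, 14, 2]  # -> data = [19, 21, 14, 2]
ans = len(data)  # -> ans = 4

Answer: 4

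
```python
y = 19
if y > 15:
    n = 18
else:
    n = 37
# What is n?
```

Answer: 18

Derivation:
Trace (tracking n):
y = 19  # -> y = 19
if y > 15:  # condition is True
    n = 18  # -> n = 18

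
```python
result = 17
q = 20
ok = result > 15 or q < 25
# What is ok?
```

Answer: True

Derivation:
Trace (tracking ok):
result = 17  # -> result = 17
q = 20  # -> q = 20
ok = result > 15 or q < 25  # -> ok = True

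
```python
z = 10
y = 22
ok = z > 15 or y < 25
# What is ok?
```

Trace (tracking ok):
z = 10  # -> z = 10
y = 22  # -> y = 22
ok = z > 15 or y < 25  # -> ok = True

Answer: True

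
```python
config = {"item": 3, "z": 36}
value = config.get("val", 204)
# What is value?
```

Trace (tracking value):
config = {'item': 3, 'z': 36}  # -> config = {'item': 3, 'z': 36}
value = config.get('val', 204)  # -> value = 204

Answer: 204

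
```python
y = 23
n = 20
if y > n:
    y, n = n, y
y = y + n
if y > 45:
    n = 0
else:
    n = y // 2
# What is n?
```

Trace (tracking n):
y = 23  # -> y = 23
n = 20  # -> n = 20
if y > n:  # condition is True
    y, n = (n, y)  # -> y = 20, n = 23
y = y + n  # -> y = 43
if y > 45:  # condition is False
else:
    n = y // 2  # -> n = 21

Answer: 21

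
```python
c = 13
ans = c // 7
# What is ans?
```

Answer: 1

Derivation:
Trace (tracking ans):
c = 13  # -> c = 13
ans = c // 7  # -> ans = 1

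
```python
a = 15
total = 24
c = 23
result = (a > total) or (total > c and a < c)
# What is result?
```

Trace (tracking result):
a = 15  # -> a = 15
total = 24  # -> total = 24
c = 23  # -> c = 23
result = a > total or (total > c and a < c)  # -> result = True

Answer: True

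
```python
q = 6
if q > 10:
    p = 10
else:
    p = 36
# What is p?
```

Trace (tracking p):
q = 6  # -> q = 6
if q > 10:  # condition is False
else:
    p = 36  # -> p = 36

Answer: 36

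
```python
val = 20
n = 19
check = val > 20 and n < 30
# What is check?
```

Trace (tracking check):
val = 20  # -> val = 20
n = 19  # -> n = 19
check = val > 20 and n < 30  # -> check = False

Answer: False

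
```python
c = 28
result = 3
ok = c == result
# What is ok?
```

Answer: False

Derivation:
Trace (tracking ok):
c = 28  # -> c = 28
result = 3  # -> result = 3
ok = c == result  # -> ok = False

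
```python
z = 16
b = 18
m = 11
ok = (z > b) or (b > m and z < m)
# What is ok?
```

Answer: False

Derivation:
Trace (tracking ok):
z = 16  # -> z = 16
b = 18  # -> b = 18
m = 11  # -> m = 11
ok = z > b or (b > m and z < m)  # -> ok = False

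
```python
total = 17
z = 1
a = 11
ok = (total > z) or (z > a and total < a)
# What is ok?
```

Trace (tracking ok):
total = 17  # -> total = 17
z = 1  # -> z = 1
a = 11  # -> a = 11
ok = total > z or (z > a and total < a)  # -> ok = True

Answer: True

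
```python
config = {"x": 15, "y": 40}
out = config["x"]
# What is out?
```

Trace (tracking out):
config = {'x': 15, 'y': 40}  # -> config = {'x': 15, 'y': 40}
out = config['x']  # -> out = 15

Answer: 15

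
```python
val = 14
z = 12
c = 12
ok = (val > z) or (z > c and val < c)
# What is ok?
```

Answer: True

Derivation:
Trace (tracking ok):
val = 14  # -> val = 14
z = 12  # -> z = 12
c = 12  # -> c = 12
ok = val > z or (z > c and val < c)  # -> ok = True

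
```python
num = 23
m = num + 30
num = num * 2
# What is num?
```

Answer: 46

Derivation:
Trace (tracking num):
num = 23  # -> num = 23
m = num + 30  # -> m = 53
num = num * 2  # -> num = 46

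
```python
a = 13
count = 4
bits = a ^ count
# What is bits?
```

Answer: 9

Derivation:
Trace (tracking bits):
a = 13  # -> a = 13
count = 4  # -> count = 4
bits = a ^ count  # -> bits = 9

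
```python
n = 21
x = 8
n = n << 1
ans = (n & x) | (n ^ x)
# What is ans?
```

Answer: 42

Derivation:
Trace (tracking ans):
n = 21  # -> n = 21
x = 8  # -> x = 8
n = n << 1  # -> n = 42
ans = n & x | n ^ x  # -> ans = 42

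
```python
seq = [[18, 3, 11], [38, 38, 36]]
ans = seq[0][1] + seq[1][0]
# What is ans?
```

Answer: 41

Derivation:
Trace (tracking ans):
seq = [[18, 3, 11], [38, 38, 36]]  # -> seq = [[18, 3, 11], [38, 38, 36]]
ans = seq[0][1] + seq[1][0]  # -> ans = 41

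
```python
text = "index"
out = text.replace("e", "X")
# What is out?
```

Answer: 'indXx'

Derivation:
Trace (tracking out):
text = 'index'  # -> text = 'index'
out = text.replace('e', 'X')  # -> out = 'indXx'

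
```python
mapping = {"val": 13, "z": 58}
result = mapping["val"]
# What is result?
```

Trace (tracking result):
mapping = {'val': 13, 'z': 58}  # -> mapping = {'val': 13, 'z': 58}
result = mapping['val']  # -> result = 13

Answer: 13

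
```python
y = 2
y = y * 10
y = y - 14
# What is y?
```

Answer: 6

Derivation:
Trace (tracking y):
y = 2  # -> y = 2
y = y * 10  # -> y = 20
y = y - 14  # -> y = 6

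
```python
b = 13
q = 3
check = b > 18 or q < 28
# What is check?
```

Answer: True

Derivation:
Trace (tracking check):
b = 13  # -> b = 13
q = 3  # -> q = 3
check = b > 18 or q < 28  # -> check = True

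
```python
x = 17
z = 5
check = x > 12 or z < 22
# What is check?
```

Answer: True

Derivation:
Trace (tracking check):
x = 17  # -> x = 17
z = 5  # -> z = 5
check = x > 12 or z < 22  # -> check = True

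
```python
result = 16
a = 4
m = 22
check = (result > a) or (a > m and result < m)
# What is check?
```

Trace (tracking check):
result = 16  # -> result = 16
a = 4  # -> a = 4
m = 22  # -> m = 22
check = result > a or (a > m and result < m)  # -> check = True

Answer: True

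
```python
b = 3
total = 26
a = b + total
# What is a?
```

Trace (tracking a):
b = 3  # -> b = 3
total = 26  # -> total = 26
a = b + total  # -> a = 29

Answer: 29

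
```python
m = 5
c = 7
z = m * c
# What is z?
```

Trace (tracking z):
m = 5  # -> m = 5
c = 7  # -> c = 7
z = m * c  # -> z = 35

Answer: 35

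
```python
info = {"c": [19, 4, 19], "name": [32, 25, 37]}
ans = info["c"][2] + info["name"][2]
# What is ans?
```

Answer: 56

Derivation:
Trace (tracking ans):
info = {'c': [19, 4, 19], 'name': [32, 25, 37]}  # -> info = {'c': [19, 4, 19], 'name': [32, 25, 37]}
ans = info['c'][2] + info['name'][2]  # -> ans = 56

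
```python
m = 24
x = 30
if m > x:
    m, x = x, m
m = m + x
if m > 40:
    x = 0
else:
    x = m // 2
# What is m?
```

Answer: 54

Derivation:
Trace (tracking m):
m = 24  # -> m = 24
x = 30  # -> x = 30
if m > x:  # condition is False
m = m + x  # -> m = 54
if m > 40:  # condition is True
    x = 0  # -> x = 0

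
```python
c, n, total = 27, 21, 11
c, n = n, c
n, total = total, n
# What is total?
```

Answer: 27

Derivation:
Trace (tracking total):
c, n, total = (27, 21, 11)  # -> c = 27, n = 21, total = 11
c, n = (n, c)  # -> c = 21, n = 27
n, total = (total, n)  # -> n = 11, total = 27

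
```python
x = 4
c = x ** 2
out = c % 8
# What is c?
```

Trace (tracking c):
x = 4  # -> x = 4
c = x ** 2  # -> c = 16
out = c % 8  # -> out = 0

Answer: 16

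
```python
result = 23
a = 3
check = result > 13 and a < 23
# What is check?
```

Answer: True

Derivation:
Trace (tracking check):
result = 23  # -> result = 23
a = 3  # -> a = 3
check = result > 13 and a < 23  # -> check = True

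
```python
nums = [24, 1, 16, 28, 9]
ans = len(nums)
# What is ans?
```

Answer: 5

Derivation:
Trace (tracking ans):
nums = [24, 1, 16, 28, 9]  # -> nums = [24, 1, 16, 28, 9]
ans = len(nums)  # -> ans = 5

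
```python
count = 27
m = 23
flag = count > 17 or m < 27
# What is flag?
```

Answer: True

Derivation:
Trace (tracking flag):
count = 27  # -> count = 27
m = 23  # -> m = 23
flag = count > 17 or m < 27  # -> flag = True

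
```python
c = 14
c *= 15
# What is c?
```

Answer: 210

Derivation:
Trace (tracking c):
c = 14  # -> c = 14
c *= 15  # -> c = 210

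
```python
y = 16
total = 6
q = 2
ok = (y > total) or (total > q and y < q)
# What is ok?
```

Answer: True

Derivation:
Trace (tracking ok):
y = 16  # -> y = 16
total = 6  # -> total = 6
q = 2  # -> q = 2
ok = y > total or (total > q and y < q)  # -> ok = True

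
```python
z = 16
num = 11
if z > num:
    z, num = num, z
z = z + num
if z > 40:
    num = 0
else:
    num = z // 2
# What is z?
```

Answer: 27

Derivation:
Trace (tracking z):
z = 16  # -> z = 16
num = 11  # -> num = 11
if z > num:  # condition is True
    z, num = (num, z)  # -> z = 11, num = 16
z = z + num  # -> z = 27
if z > 40:  # condition is False
else:
    num = z // 2  # -> num = 13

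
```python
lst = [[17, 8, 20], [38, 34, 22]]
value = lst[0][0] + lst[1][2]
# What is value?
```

Trace (tracking value):
lst = [[17, 8, 20], [38, 34, 22]]  # -> lst = [[17, 8, 20], [38, 34, 22]]
value = lst[0][0] + lst[1][2]  # -> value = 39

Answer: 39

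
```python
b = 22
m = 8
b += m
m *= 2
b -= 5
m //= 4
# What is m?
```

Answer: 4

Derivation:
Trace (tracking m):
b = 22  # -> b = 22
m = 8  # -> m = 8
b += m  # -> b = 30
m *= 2  # -> m = 16
b -= 5  # -> b = 25
m //= 4  # -> m = 4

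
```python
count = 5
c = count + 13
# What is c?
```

Trace (tracking c):
count = 5  # -> count = 5
c = count + 13  # -> c = 18

Answer: 18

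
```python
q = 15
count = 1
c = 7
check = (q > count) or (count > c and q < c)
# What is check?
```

Answer: True

Derivation:
Trace (tracking check):
q = 15  # -> q = 15
count = 1  # -> count = 1
c = 7  # -> c = 7
check = q > count or (count > c and q < c)  # -> check = True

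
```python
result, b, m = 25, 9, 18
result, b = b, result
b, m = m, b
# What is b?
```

Answer: 18

Derivation:
Trace (tracking b):
result, b, m = (25, 9, 18)  # -> result = 25, b = 9, m = 18
result, b = (b, result)  # -> result = 9, b = 25
b, m = (m, b)  # -> b = 18, m = 25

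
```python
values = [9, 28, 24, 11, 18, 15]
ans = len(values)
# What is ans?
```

Answer: 6

Derivation:
Trace (tracking ans):
values = [9, 28, 24, 11, 18, 15]  # -> values = [9, 28, 24, 11, 18, 15]
ans = len(values)  # -> ans = 6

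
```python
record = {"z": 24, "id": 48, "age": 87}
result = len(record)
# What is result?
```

Trace (tracking result):
record = {'z': 24, 'id': 48, 'age': 87}  # -> record = {'z': 24, 'id': 48, 'age': 87}
result = len(record)  # -> result = 3

Answer: 3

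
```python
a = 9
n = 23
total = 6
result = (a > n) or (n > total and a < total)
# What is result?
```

Trace (tracking result):
a = 9  # -> a = 9
n = 23  # -> n = 23
total = 6  # -> total = 6
result = a > n or (n > total and a < total)  # -> result = False

Answer: False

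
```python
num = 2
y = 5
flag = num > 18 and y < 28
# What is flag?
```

Trace (tracking flag):
num = 2  # -> num = 2
y = 5  # -> y = 5
flag = num > 18 and y < 28  # -> flag = False

Answer: False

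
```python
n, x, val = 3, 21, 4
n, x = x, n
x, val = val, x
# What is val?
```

Trace (tracking val):
n, x, val = (3, 21, 4)  # -> n = 3, x = 21, val = 4
n, x = (x, n)  # -> n = 21, x = 3
x, val = (val, x)  # -> x = 4, val = 3

Answer: 3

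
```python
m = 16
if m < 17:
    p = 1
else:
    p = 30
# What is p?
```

Trace (tracking p):
m = 16  # -> m = 16
if m < 17:  # condition is True
    p = 1  # -> p = 1

Answer: 1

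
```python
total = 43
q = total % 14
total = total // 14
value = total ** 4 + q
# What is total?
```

Answer: 3

Derivation:
Trace (tracking total):
total = 43  # -> total = 43
q = total % 14  # -> q = 1
total = total // 14  # -> total = 3
value = total ** 4 + q  # -> value = 82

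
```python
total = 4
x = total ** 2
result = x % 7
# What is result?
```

Answer: 2

Derivation:
Trace (tracking result):
total = 4  # -> total = 4
x = total ** 2  # -> x = 16
result = x % 7  # -> result = 2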